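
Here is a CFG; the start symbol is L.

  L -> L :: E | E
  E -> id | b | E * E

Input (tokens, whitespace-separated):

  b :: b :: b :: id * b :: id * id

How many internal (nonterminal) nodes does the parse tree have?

[L [L [L [L [L [E b]] :: [E b]] :: [E b]] :: [E [E id] * [E b]]] :: [E [E id] * [E id]]]

14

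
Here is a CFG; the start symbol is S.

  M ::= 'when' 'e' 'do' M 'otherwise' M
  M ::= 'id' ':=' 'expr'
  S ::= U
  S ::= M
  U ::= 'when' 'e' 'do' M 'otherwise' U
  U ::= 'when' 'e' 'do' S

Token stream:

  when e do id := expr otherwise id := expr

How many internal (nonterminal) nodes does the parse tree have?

[S [M when e do [M id := expr] otherwise [M id := expr]]]

4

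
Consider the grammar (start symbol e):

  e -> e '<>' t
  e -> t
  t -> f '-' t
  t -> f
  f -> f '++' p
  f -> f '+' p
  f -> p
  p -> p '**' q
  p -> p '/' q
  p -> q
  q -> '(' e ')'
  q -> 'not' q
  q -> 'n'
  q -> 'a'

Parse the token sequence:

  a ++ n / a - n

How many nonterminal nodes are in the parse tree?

[e [t [f [f [p [q a]]] ++ [p [p [q n]] / [q a]]] - [t [f [p [q n]]]]]]

14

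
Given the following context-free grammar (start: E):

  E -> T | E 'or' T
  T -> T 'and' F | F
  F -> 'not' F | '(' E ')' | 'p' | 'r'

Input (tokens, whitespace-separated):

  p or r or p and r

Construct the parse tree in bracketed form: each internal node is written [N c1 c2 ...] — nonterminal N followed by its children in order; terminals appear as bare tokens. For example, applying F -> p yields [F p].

[E [E [E [T [F p]]] or [T [F r]]] or [T [T [F p]] and [F r]]]

E
E or T
E or T or T
T or T or T
F or T or T
p or T or T
p or F or T
p or r or T
p or r or T and F
p or r or F and F
p or r or p and F
p or r or p and r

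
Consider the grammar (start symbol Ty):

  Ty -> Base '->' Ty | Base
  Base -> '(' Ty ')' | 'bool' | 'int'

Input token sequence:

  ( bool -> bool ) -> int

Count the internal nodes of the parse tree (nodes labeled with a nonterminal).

8

[Ty [Base ( [Ty [Base bool] -> [Ty [Base bool]]] )] -> [Ty [Base int]]]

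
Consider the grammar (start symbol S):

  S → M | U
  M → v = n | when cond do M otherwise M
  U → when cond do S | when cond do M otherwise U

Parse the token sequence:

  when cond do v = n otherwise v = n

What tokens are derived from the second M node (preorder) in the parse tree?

v = n

[S [M when cond do [M v = n] otherwise [M v = n]]]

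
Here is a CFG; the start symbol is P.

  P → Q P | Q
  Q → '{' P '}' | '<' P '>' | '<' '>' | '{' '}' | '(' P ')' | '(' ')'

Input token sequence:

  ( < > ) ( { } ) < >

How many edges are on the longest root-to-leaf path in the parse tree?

5

[P [Q ( [P [Q < >]] )] [P [Q ( [P [Q { }]] )] [P [Q < >]]]]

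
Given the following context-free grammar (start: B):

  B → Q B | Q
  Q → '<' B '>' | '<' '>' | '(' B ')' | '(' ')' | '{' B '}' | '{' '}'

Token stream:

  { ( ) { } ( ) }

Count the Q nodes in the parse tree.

[B [Q { [B [Q ( )] [B [Q { }] [B [Q ( )]]]] }]]

4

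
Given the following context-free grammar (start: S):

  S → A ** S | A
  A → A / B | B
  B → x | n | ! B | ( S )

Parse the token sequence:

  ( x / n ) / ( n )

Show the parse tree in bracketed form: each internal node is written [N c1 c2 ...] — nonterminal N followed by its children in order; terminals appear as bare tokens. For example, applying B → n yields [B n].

[S [A [A [B ( [S [A [A [B x]] / [B n]]] )]] / [B ( [S [A [B n]]] )]]]

S
A
A / B
B / B
( S ) / B
( A ) / B
( A / B ) / B
( B / B ) / B
( x / B ) / B
( x / n ) / B
( x / n ) / ( S )
( x / n ) / ( A )
( x / n ) / ( B )
( x / n ) / ( n )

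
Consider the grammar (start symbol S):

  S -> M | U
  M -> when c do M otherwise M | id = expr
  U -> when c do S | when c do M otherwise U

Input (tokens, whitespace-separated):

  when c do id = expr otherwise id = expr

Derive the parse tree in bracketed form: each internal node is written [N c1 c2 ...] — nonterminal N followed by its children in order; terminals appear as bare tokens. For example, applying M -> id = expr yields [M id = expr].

[S [M when c do [M id = expr] otherwise [M id = expr]]]

S
M
when c do M otherwise M
when c do id = expr otherwise M
when c do id = expr otherwise id = expr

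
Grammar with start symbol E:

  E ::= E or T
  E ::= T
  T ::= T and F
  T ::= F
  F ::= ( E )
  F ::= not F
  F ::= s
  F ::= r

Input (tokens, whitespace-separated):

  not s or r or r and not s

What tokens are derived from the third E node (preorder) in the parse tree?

not s

[E [E [E [T [F not [F s]]]] or [T [F r]]] or [T [T [F r]] and [F not [F s]]]]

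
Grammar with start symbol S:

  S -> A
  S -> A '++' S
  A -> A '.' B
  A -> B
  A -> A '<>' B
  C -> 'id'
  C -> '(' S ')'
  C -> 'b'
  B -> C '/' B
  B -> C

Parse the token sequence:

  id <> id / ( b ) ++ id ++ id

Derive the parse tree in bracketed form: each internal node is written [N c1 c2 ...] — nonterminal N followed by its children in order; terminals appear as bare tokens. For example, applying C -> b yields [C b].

[S [A [A [B [C id]]] <> [B [C id] / [B [C ( [S [A [B [C b]]]] )]]]] ++ [S [A [B [C id]]] ++ [S [A [B [C id]]]]]]

S
A ++ S
A <> B ++ S
B <> B ++ S
C <> B ++ S
id <> B ++ S
id <> C / B ++ S
id <> id / B ++ S
id <> id / C ++ S
id <> id / ( S ) ++ S
id <> id / ( A ) ++ S
id <> id / ( B ) ++ S
id <> id / ( C ) ++ S
id <> id / ( b ) ++ S
id <> id / ( b ) ++ A ++ S
id <> id / ( b ) ++ B ++ S
id <> id / ( b ) ++ C ++ S
id <> id / ( b ) ++ id ++ S
id <> id / ( b ) ++ id ++ A
id <> id / ( b ) ++ id ++ B
id <> id / ( b ) ++ id ++ C
id <> id / ( b ) ++ id ++ id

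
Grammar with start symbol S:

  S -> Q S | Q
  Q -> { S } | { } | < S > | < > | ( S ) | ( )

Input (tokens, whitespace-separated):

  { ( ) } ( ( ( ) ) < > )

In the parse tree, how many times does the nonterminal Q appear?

[S [Q { [S [Q ( )]] }] [S [Q ( [S [Q ( [S [Q ( )]] )] [S [Q < >]]] )]]]

6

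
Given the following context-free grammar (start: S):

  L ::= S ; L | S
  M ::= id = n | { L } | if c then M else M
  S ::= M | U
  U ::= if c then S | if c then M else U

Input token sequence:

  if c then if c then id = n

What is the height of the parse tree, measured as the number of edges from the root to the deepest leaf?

[S [U if c then [S [U if c then [S [M id = n]]]]]]

6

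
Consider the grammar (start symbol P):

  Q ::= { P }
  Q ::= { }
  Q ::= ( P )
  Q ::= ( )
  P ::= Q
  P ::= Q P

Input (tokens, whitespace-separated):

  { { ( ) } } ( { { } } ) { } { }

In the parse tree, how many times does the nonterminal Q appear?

[P [Q { [P [Q { [P [Q ( )]] }]] }] [P [Q ( [P [Q { [P [Q { }]] }]] )] [P [Q { }] [P [Q { }]]]]]

8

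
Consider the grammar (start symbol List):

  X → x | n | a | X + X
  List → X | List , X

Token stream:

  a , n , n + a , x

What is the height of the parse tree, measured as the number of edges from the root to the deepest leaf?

[List [List [List [List [X a]] , [X n]] , [X [X n] + [X a]]] , [X x]]

5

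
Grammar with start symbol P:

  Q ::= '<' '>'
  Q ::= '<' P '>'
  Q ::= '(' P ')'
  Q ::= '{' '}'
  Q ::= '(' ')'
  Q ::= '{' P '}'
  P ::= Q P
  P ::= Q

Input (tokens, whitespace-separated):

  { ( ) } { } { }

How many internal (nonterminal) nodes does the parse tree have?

[P [Q { [P [Q ( )]] }] [P [Q { }] [P [Q { }]]]]

8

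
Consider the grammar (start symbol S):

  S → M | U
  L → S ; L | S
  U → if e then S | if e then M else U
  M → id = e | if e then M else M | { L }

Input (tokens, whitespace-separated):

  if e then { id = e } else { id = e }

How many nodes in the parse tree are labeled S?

3

[S [M if e then [M { [L [S [M id = e]]] }] else [M { [L [S [M id = e]]] }]]]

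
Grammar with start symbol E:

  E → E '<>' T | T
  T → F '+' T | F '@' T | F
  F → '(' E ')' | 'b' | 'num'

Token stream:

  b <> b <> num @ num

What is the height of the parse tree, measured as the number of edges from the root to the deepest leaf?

5

[E [E [E [T [F b]]] <> [T [F b]]] <> [T [F num] @ [T [F num]]]]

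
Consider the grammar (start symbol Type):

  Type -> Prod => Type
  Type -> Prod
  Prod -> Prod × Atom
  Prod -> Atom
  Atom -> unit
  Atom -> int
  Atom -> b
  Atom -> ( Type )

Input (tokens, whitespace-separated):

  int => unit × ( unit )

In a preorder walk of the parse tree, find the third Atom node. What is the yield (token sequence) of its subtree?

( unit )

[Type [Prod [Atom int]] => [Type [Prod [Prod [Atom unit]] × [Atom ( [Type [Prod [Atom unit]]] )]]]]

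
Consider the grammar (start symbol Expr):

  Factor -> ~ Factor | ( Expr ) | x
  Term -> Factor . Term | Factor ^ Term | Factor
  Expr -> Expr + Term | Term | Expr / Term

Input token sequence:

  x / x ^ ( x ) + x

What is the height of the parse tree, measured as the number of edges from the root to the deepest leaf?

8

[Expr [Expr [Expr [Term [Factor x]]] / [Term [Factor x] ^ [Term [Factor ( [Expr [Term [Factor x]]] )]]]] + [Term [Factor x]]]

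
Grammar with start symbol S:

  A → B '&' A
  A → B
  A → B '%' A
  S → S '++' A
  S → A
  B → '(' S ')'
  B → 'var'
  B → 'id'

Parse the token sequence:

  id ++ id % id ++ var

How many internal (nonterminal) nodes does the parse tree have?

11

[S [S [S [A [B id]]] ++ [A [B id] % [A [B id]]]] ++ [A [B var]]]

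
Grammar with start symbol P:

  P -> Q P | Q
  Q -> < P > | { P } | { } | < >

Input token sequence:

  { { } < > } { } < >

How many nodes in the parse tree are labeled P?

[P [Q { [P [Q { }] [P [Q < >]]] }] [P [Q { }] [P [Q < >]]]]

5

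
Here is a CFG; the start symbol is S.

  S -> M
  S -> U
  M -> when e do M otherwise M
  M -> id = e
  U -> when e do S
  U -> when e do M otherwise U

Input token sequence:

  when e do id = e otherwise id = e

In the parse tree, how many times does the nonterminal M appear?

3

[S [M when e do [M id = e] otherwise [M id = e]]]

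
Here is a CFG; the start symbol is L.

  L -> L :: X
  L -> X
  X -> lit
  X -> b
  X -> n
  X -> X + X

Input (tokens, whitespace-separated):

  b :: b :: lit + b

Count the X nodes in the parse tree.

5

[L [L [L [X b]] :: [X b]] :: [X [X lit] + [X b]]]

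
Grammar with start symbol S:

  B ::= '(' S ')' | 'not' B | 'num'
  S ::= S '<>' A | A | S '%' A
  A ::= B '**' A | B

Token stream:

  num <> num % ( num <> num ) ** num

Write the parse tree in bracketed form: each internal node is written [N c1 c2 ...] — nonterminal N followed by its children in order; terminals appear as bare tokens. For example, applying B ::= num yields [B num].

S
S % A
S <> A % A
A <> A % A
B <> A % A
num <> A % A
num <> B % A
num <> num % A
num <> num % B ** A
num <> num % ( S ) ** A
num <> num % ( S <> A ) ** A
num <> num % ( A <> A ) ** A
num <> num % ( B <> A ) ** A
num <> num % ( num <> A ) ** A
num <> num % ( num <> B ) ** A
num <> num % ( num <> num ) ** A
num <> num % ( num <> num ) ** B
num <> num % ( num <> num ) ** num

[S [S [S [A [B num]]] <> [A [B num]]] % [A [B ( [S [S [A [B num]]] <> [A [B num]]] )] ** [A [B num]]]]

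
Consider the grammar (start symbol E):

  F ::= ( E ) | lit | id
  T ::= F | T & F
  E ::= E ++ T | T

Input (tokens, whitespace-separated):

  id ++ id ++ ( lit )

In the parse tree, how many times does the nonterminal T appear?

[E [E [E [T [F id]]] ++ [T [F id]]] ++ [T [F ( [E [T [F lit]]] )]]]

4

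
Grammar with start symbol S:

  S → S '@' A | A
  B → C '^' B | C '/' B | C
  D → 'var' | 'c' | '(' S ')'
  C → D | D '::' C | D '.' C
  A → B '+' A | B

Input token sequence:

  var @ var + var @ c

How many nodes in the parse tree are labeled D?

4

[S [S [S [A [B [C [D var]]]]] @ [A [B [C [D var]]] + [A [B [C [D var]]]]]] @ [A [B [C [D c]]]]]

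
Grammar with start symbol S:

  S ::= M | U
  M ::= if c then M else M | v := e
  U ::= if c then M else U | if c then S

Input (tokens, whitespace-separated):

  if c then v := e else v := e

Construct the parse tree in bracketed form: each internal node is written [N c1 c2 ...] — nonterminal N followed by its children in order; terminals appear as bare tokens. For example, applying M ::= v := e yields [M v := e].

S
M
if c then M else M
if c then v := e else M
if c then v := e else v := e

[S [M if c then [M v := e] else [M v := e]]]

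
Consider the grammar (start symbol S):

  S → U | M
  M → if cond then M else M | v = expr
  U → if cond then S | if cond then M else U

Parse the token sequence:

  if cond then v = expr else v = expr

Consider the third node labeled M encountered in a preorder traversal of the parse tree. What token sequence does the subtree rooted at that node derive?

[S [M if cond then [M v = expr] else [M v = expr]]]

v = expr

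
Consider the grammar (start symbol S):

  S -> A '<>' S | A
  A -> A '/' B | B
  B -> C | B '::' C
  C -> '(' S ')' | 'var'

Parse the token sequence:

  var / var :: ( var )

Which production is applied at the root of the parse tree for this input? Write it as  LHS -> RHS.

[S [A [A [B [C var]]] / [B [B [C var]] :: [C ( [S [A [B [C var]]]] )]]]]

S -> A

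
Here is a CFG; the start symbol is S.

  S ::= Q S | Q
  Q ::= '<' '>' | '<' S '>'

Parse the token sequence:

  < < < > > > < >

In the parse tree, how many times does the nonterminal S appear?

[S [Q < [S [Q < [S [Q < >]] >]] >] [S [Q < >]]]

4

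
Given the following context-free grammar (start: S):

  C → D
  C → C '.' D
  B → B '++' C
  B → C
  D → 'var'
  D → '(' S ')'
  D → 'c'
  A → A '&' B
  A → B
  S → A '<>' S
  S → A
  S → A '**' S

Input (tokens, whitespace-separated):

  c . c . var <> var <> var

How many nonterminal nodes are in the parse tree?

[S [A [B [C [C [C [D c]] . [D c]] . [D var]]]] <> [S [A [B [C [D var]]]] <> [S [A [B [C [D var]]]]]]]

19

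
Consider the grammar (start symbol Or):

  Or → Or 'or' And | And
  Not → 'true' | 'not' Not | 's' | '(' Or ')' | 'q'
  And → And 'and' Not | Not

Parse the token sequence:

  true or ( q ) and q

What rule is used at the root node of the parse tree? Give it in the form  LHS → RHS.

Or → Or 'or' And

[Or [Or [And [Not true]]] or [And [And [Not ( [Or [And [Not q]]] )]] and [Not q]]]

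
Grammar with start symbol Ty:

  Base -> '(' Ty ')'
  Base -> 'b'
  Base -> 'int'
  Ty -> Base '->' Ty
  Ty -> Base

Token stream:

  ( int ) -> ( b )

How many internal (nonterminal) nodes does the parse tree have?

[Ty [Base ( [Ty [Base int]] )] -> [Ty [Base ( [Ty [Base b]] )]]]

8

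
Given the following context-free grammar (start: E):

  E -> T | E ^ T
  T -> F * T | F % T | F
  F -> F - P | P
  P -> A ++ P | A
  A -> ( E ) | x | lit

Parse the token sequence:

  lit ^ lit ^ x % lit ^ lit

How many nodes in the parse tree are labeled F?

5

[E [E [E [E [T [F [P [A lit]]]]] ^ [T [F [P [A lit]]]]] ^ [T [F [P [A x]]] % [T [F [P [A lit]]]]]] ^ [T [F [P [A lit]]]]]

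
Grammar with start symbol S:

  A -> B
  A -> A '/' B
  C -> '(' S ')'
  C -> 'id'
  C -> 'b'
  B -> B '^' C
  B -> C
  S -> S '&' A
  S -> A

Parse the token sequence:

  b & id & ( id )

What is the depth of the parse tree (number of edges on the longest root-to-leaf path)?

8

[S [S [S [A [B [C b]]]] & [A [B [C id]]]] & [A [B [C ( [S [A [B [C id]]]] )]]]]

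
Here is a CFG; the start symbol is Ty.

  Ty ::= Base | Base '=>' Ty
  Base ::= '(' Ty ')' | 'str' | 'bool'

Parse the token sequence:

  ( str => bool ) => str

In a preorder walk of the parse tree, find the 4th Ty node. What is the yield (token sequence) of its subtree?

[Ty [Base ( [Ty [Base str] => [Ty [Base bool]]] )] => [Ty [Base str]]]

str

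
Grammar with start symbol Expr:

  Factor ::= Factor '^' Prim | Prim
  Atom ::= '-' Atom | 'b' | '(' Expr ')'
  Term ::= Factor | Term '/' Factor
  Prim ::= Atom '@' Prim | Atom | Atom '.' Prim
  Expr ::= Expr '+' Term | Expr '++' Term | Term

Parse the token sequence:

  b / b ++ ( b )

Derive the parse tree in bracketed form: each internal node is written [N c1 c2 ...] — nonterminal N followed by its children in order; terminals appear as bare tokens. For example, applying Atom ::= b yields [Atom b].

Expr
Expr ++ Term
Term ++ Term
Term / Factor ++ Term
Factor / Factor ++ Term
Prim / Factor ++ Term
Atom / Factor ++ Term
b / Factor ++ Term
b / Prim ++ Term
b / Atom ++ Term
b / b ++ Term
b / b ++ Factor
b / b ++ Prim
b / b ++ Atom
b / b ++ ( Expr )
b / b ++ ( Term )
b / b ++ ( Factor )
b / b ++ ( Prim )
b / b ++ ( Atom )
b / b ++ ( b )

[Expr [Expr [Term [Term [Factor [Prim [Atom b]]]] / [Factor [Prim [Atom b]]]]] ++ [Term [Factor [Prim [Atom ( [Expr [Term [Factor [Prim [Atom b]]]]] )]]]]]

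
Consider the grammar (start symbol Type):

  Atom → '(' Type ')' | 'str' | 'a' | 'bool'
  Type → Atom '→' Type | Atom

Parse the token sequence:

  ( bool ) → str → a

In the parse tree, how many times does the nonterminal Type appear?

4

[Type [Atom ( [Type [Atom bool]] )] → [Type [Atom str] → [Type [Atom a]]]]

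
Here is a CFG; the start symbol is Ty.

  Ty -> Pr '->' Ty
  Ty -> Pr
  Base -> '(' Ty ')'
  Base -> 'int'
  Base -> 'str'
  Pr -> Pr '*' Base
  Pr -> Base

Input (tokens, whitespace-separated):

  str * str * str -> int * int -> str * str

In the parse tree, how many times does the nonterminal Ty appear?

[Ty [Pr [Pr [Pr [Base str]] * [Base str]] * [Base str]] -> [Ty [Pr [Pr [Base int]] * [Base int]] -> [Ty [Pr [Pr [Base str]] * [Base str]]]]]

3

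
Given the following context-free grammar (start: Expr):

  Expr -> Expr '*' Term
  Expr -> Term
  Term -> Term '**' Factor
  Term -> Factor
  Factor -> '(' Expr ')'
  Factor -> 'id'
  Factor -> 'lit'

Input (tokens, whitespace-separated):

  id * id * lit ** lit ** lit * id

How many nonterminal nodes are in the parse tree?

[Expr [Expr [Expr [Expr [Term [Factor id]]] * [Term [Factor id]]] * [Term [Term [Term [Factor lit]] ** [Factor lit]] ** [Factor lit]]] * [Term [Factor id]]]

16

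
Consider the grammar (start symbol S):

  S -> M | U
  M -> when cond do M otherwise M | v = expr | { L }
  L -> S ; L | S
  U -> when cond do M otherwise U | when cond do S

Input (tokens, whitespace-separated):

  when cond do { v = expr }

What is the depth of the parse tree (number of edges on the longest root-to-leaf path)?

[S [U when cond do [S [M { [L [S [M v = expr]]] }]]]]

7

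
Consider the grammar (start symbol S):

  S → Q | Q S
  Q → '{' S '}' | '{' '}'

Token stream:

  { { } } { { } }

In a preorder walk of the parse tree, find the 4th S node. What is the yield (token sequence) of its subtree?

{ }

[S [Q { [S [Q { }]] }] [S [Q { [S [Q { }]] }]]]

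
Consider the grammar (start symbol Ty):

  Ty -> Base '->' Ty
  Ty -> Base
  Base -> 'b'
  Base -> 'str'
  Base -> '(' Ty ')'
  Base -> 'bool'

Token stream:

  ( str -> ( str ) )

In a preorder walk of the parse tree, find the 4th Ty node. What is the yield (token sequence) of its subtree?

str

[Ty [Base ( [Ty [Base str] -> [Ty [Base ( [Ty [Base str]] )]]] )]]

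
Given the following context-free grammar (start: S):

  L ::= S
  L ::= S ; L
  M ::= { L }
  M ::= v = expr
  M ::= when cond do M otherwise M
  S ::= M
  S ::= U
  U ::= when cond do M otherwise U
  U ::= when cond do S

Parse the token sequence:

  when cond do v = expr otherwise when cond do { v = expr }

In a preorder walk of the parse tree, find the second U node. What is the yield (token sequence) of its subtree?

when cond do { v = expr }

[S [U when cond do [M v = expr] otherwise [U when cond do [S [M { [L [S [M v = expr]]] }]]]]]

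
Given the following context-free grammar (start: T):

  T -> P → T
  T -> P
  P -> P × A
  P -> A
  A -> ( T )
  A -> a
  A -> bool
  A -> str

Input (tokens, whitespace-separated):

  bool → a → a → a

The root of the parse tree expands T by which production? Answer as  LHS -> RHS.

[T [P [A bool]] → [T [P [A a]] → [T [P [A a]] → [T [P [A a]]]]]]

T -> P → T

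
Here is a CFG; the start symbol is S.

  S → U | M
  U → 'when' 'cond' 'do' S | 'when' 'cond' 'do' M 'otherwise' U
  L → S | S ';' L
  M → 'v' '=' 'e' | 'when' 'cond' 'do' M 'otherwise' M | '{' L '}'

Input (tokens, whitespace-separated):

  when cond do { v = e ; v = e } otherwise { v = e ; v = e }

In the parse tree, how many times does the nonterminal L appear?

[S [M when cond do [M { [L [S [M v = e]] ; [L [S [M v = e]]]] }] otherwise [M { [L [S [M v = e]] ; [L [S [M v = e]]]] }]]]

4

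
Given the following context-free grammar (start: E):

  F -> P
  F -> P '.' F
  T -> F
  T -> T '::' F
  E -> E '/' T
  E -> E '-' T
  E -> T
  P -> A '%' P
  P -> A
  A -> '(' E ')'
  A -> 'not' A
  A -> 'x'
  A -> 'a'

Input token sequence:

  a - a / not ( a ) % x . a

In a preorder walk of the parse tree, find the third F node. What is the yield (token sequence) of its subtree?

[E [E [E [T [F [P [A a]]]]] - [T [F [P [A a]]]]] / [T [F [P [A not [A ( [E [T [F [P [A a]]]]] )]] % [P [A x]]] . [F [P [A a]]]]]]

not ( a ) % x . a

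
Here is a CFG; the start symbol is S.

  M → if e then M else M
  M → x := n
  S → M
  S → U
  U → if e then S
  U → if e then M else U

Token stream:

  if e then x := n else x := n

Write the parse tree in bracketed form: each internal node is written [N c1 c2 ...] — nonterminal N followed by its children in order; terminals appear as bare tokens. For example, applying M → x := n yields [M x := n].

[S [M if e then [M x := n] else [M x := n]]]

S
M
if e then M else M
if e then x := n else M
if e then x := n else x := n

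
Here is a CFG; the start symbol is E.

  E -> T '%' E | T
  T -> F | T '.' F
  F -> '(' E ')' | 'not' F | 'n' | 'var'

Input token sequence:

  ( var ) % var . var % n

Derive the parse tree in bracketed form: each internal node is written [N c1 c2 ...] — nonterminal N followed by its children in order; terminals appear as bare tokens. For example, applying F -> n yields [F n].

[E [T [F ( [E [T [F var]]] )]] % [E [T [T [F var]] . [F var]] % [E [T [F n]]]]]

E
T % E
F % E
( E ) % E
( T ) % E
( F ) % E
( var ) % E
( var ) % T % E
( var ) % T . F % E
( var ) % F . F % E
( var ) % var . F % E
( var ) % var . var % E
( var ) % var . var % T
( var ) % var . var % F
( var ) % var . var % n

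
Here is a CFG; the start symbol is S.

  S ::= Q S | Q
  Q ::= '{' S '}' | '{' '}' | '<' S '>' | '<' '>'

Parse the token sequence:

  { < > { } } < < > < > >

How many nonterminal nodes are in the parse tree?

[S [Q { [S [Q < >] [S [Q { }]]] }] [S [Q < [S [Q < >] [S [Q < >]]] >]]]

12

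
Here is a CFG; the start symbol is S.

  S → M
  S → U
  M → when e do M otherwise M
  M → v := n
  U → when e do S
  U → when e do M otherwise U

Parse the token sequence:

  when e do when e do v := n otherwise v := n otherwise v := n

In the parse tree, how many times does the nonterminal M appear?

[S [M when e do [M when e do [M v := n] otherwise [M v := n]] otherwise [M v := n]]]

5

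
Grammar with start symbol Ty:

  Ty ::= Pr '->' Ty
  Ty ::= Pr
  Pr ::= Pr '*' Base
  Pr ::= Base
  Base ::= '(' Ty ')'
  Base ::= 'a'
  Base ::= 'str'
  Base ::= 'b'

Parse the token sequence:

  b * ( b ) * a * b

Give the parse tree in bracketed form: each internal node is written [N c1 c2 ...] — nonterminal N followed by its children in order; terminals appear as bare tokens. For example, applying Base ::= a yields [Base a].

Ty
Pr
Pr * Base
Pr * Base * Base
Pr * Base * Base * Base
Base * Base * Base * Base
b * Base * Base * Base
b * ( Ty ) * Base * Base
b * ( Pr ) * Base * Base
b * ( Base ) * Base * Base
b * ( b ) * Base * Base
b * ( b ) * a * Base
b * ( b ) * a * b

[Ty [Pr [Pr [Pr [Pr [Base b]] * [Base ( [Ty [Pr [Base b]]] )]] * [Base a]] * [Base b]]]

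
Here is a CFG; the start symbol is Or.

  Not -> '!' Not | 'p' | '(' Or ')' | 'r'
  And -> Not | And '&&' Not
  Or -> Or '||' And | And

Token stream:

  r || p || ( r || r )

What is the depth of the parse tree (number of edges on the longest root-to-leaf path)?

[Or [Or [Or [And [Not r]]] || [And [Not p]]] || [And [Not ( [Or [Or [And [Not r]]] || [And [Not r]]] )]]]

7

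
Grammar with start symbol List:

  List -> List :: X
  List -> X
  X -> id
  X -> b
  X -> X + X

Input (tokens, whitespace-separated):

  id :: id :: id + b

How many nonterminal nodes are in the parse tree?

[List [List [List [X id]] :: [X id]] :: [X [X id] + [X b]]]

8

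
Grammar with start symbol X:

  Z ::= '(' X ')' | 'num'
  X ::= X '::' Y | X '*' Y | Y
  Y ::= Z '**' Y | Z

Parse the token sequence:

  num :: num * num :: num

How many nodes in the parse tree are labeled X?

[X [X [X [X [Y [Z num]]] :: [Y [Z num]]] * [Y [Z num]]] :: [Y [Z num]]]

4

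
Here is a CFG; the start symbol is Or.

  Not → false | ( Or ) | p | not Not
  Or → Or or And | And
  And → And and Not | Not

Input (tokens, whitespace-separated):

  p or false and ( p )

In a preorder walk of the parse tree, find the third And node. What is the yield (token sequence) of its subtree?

[Or [Or [And [Not p]]] or [And [And [Not false]] and [Not ( [Or [And [Not p]]] )]]]

false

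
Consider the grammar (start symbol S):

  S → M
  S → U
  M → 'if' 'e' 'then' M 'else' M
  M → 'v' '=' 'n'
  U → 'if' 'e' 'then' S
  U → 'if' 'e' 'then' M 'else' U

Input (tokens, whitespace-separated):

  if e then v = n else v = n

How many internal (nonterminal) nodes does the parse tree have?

4

[S [M if e then [M v = n] else [M v = n]]]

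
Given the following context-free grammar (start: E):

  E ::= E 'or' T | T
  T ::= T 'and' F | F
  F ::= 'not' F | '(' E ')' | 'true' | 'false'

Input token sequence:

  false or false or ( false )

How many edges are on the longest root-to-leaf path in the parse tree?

[E [E [E [T [F false]]] or [T [F false]]] or [T [F ( [E [T [F false]]] )]]]

6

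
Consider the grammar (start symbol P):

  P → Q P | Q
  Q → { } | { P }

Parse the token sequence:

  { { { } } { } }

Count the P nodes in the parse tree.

[P [Q { [P [Q { [P [Q { }]] }] [P [Q { }]]] }]]

4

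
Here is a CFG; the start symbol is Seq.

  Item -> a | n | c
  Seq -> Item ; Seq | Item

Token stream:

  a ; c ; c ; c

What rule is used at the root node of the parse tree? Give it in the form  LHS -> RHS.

[Seq [Item a] ; [Seq [Item c] ; [Seq [Item c] ; [Seq [Item c]]]]]

Seq -> Item ; Seq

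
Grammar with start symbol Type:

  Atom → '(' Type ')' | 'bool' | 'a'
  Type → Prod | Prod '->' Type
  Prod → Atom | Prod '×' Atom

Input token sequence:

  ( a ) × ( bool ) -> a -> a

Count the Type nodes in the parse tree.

[Type [Prod [Prod [Atom ( [Type [Prod [Atom a]]] )]] × [Atom ( [Type [Prod [Atom bool]]] )]] -> [Type [Prod [Atom a]] -> [Type [Prod [Atom a]]]]]

5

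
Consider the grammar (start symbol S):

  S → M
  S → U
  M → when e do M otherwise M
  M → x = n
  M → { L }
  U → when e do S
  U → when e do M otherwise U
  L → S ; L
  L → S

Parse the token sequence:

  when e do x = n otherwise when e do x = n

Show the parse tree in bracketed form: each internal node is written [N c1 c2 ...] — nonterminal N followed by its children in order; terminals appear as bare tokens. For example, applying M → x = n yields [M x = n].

[S [U when e do [M x = n] otherwise [U when e do [S [M x = n]]]]]

S
U
when e do M otherwise U
when e do x = n otherwise U
when e do x = n otherwise when e do S
when e do x = n otherwise when e do M
when e do x = n otherwise when e do x = n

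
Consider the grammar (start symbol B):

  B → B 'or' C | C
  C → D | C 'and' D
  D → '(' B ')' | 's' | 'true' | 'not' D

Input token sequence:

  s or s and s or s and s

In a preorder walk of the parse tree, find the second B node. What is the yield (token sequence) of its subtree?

[B [B [B [C [D s]]] or [C [C [D s]] and [D s]]] or [C [C [D s]] and [D s]]]

s or s and s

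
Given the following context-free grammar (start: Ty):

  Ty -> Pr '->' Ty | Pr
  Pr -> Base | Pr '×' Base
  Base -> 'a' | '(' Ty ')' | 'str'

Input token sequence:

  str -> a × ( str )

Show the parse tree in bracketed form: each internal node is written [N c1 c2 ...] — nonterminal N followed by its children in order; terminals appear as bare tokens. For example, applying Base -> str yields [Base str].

Ty
Pr -> Ty
Base -> Ty
str -> Ty
str -> Pr
str -> Pr × Base
str -> Base × Base
str -> a × Base
str -> a × ( Ty )
str -> a × ( Pr )
str -> a × ( Base )
str -> a × ( str )

[Ty [Pr [Base str]] -> [Ty [Pr [Pr [Base a]] × [Base ( [Ty [Pr [Base str]]] )]]]]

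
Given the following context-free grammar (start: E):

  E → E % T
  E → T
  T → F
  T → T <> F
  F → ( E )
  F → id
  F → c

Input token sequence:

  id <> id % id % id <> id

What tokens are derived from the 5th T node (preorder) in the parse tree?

[E [E [E [T [T [F id]] <> [F id]]] % [T [F id]]] % [T [T [F id]] <> [F id]]]

id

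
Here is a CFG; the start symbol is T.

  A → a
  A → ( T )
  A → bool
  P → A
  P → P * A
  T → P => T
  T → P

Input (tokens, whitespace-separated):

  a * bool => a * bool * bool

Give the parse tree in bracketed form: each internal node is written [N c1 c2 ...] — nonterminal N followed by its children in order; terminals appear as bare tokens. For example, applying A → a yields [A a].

[T [P [P [A a]] * [A bool]] => [T [P [P [P [A a]] * [A bool]] * [A bool]]]]

T
P => T
P * A => T
A * A => T
a * A => T
a * bool => T
a * bool => P
a * bool => P * A
a * bool => P * A * A
a * bool => A * A * A
a * bool => a * A * A
a * bool => a * bool * A
a * bool => a * bool * bool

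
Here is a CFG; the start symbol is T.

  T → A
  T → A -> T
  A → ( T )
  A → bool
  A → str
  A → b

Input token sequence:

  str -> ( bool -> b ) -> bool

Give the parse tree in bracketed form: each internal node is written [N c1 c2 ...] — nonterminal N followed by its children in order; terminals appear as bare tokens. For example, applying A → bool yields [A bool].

[T [A str] -> [T [A ( [T [A bool] -> [T [A b]]] )] -> [T [A bool]]]]

T
A -> T
str -> T
str -> A -> T
str -> ( T ) -> T
str -> ( A -> T ) -> T
str -> ( bool -> T ) -> T
str -> ( bool -> A ) -> T
str -> ( bool -> b ) -> T
str -> ( bool -> b ) -> A
str -> ( bool -> b ) -> bool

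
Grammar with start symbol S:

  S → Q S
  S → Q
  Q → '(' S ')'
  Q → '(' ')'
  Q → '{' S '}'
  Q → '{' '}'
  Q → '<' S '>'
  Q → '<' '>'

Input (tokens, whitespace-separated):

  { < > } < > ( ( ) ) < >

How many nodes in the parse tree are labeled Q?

[S [Q { [S [Q < >]] }] [S [Q < >] [S [Q ( [S [Q ( )]] )] [S [Q < >]]]]]

6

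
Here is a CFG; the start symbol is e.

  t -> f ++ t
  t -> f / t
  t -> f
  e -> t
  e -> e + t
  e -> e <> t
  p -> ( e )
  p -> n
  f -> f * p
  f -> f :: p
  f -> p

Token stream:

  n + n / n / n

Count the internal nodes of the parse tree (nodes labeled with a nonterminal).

14

[e [e [t [f [p n]]]] + [t [f [p n]] / [t [f [p n]] / [t [f [p n]]]]]]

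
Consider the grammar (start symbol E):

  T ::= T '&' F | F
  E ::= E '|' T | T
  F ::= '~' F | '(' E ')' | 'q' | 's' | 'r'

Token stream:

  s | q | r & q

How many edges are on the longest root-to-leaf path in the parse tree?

[E [E [E [T [F s]]] | [T [F q]]] | [T [T [F r]] & [F q]]]

5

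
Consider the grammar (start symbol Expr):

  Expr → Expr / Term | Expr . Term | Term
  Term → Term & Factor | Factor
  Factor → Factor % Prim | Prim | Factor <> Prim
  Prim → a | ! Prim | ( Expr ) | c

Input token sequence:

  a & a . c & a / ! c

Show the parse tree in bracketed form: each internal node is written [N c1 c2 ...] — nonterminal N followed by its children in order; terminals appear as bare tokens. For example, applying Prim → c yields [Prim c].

[Expr [Expr [Expr [Term [Term [Factor [Prim a]]] & [Factor [Prim a]]]] . [Term [Term [Factor [Prim c]]] & [Factor [Prim a]]]] / [Term [Factor [Prim ! [Prim c]]]]]

Expr
Expr / Term
Expr . Term / Term
Term . Term / Term
Term & Factor . Term / Term
Factor & Factor . Term / Term
Prim & Factor . Term / Term
a & Factor . Term / Term
a & Prim . Term / Term
a & a . Term / Term
a & a . Term & Factor / Term
a & a . Factor & Factor / Term
a & a . Prim & Factor / Term
a & a . c & Factor / Term
a & a . c & Prim / Term
a & a . c & a / Term
a & a . c & a / Factor
a & a . c & a / Prim
a & a . c & a / ! Prim
a & a . c & a / ! c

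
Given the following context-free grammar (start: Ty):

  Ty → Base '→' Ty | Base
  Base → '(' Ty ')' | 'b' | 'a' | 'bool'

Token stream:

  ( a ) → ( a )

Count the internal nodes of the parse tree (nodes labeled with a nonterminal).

[Ty [Base ( [Ty [Base a]] )] → [Ty [Base ( [Ty [Base a]] )]]]

8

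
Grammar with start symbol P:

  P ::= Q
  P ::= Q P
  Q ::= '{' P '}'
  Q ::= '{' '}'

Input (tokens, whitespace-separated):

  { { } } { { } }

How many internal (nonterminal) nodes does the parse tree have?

[P [Q { [P [Q { }]] }] [P [Q { [P [Q { }]] }]]]

8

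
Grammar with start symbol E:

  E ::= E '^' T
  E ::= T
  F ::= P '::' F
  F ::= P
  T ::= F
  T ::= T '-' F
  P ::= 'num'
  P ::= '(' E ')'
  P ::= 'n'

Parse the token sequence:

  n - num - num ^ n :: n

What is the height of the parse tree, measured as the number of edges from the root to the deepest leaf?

[E [E [T [T [T [F [P n]]] - [F [P num]]] - [F [P num]]]] ^ [T [F [P n] :: [F [P n]]]]]

7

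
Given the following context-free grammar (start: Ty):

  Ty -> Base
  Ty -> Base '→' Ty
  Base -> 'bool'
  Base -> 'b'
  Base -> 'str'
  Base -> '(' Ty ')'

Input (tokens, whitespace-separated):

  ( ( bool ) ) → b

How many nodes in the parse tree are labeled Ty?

4

[Ty [Base ( [Ty [Base ( [Ty [Base bool]] )]] )] → [Ty [Base b]]]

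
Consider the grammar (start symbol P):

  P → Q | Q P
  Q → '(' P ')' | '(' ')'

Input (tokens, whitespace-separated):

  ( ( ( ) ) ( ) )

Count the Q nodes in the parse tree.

[P [Q ( [P [Q ( [P [Q ( )]] )] [P [Q ( )]]] )]]

4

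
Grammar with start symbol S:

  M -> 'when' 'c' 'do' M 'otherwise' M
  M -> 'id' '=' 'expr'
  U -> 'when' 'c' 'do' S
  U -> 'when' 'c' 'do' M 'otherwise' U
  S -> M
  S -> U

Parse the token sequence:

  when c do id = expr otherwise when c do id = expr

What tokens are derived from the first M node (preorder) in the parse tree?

[S [U when c do [M id = expr] otherwise [U when c do [S [M id = expr]]]]]

id = expr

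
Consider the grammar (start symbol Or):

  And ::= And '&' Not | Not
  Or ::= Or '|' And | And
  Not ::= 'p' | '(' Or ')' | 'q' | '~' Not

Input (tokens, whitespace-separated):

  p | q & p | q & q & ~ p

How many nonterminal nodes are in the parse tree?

[Or [Or [Or [And [Not p]]] | [And [And [Not q]] & [Not p]]] | [And [And [And [Not q]] & [Not q]] & [Not ~ [Not p]]]]

16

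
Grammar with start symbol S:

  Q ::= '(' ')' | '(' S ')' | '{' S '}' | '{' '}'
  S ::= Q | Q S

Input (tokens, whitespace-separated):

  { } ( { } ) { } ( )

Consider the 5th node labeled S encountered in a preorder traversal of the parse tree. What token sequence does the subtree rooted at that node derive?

( )

[S [Q { }] [S [Q ( [S [Q { }]] )] [S [Q { }] [S [Q ( )]]]]]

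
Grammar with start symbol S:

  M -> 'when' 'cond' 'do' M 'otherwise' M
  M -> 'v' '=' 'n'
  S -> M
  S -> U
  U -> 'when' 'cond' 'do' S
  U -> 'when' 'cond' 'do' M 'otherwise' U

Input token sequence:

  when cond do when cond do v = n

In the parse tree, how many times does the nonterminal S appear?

[S [U when cond do [S [U when cond do [S [M v = n]]]]]]

3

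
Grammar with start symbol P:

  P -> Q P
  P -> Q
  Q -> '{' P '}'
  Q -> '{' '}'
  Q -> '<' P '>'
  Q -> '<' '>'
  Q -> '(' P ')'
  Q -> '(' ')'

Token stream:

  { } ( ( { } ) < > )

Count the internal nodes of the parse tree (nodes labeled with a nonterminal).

10

[P [Q { }] [P [Q ( [P [Q ( [P [Q { }]] )] [P [Q < >]]] )]]]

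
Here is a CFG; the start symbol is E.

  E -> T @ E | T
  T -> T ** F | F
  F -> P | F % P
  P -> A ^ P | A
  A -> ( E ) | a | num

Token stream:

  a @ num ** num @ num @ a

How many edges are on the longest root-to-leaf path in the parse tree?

8

[E [T [F [P [A a]]]] @ [E [T [T [F [P [A num]]]] ** [F [P [A num]]]] @ [E [T [F [P [A num]]]] @ [E [T [F [P [A a]]]]]]]]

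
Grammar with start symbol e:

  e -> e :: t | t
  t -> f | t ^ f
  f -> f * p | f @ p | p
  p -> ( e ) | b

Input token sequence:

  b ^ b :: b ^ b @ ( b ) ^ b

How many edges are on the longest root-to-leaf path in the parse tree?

[e [e [t [t [f [p b]]] ^ [f [p b]]]] :: [t [t [t [f [p b]]] ^ [f [f [p b]] @ [p ( [e [t [f [p b]]]] )]]] ^ [f [p b]]]]

9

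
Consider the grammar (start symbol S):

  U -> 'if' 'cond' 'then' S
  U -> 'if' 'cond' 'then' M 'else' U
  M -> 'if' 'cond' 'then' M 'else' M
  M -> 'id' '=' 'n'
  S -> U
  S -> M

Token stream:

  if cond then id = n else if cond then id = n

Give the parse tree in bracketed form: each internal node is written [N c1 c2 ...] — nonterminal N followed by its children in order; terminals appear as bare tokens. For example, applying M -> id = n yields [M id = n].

[S [U if cond then [M id = n] else [U if cond then [S [M id = n]]]]]

S
U
if cond then M else U
if cond then id = n else U
if cond then id = n else if cond then S
if cond then id = n else if cond then M
if cond then id = n else if cond then id = n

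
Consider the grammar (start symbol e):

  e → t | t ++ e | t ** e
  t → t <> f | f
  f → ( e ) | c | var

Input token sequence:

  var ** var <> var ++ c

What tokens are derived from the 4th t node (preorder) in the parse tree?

[e [t [f var]] ** [e [t [t [f var]] <> [f var]] ++ [e [t [f c]]]]]

c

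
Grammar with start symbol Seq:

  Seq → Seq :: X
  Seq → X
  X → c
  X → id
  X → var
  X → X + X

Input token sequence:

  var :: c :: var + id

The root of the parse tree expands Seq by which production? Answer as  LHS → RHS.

[Seq [Seq [Seq [X var]] :: [X c]] :: [X [X var] + [X id]]]

Seq → Seq :: X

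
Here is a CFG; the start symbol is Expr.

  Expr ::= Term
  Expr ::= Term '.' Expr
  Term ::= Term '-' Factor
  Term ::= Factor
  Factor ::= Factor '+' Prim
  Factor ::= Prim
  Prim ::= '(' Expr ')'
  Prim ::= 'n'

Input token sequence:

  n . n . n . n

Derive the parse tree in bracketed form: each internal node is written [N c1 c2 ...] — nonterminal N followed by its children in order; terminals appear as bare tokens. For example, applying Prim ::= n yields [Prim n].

Expr
Term . Expr
Factor . Expr
Prim . Expr
n . Expr
n . Term . Expr
n . Factor . Expr
n . Prim . Expr
n . n . Expr
n . n . Term . Expr
n . n . Factor . Expr
n . n . Prim . Expr
n . n . n . Expr
n . n . n . Term
n . n . n . Factor
n . n . n . Prim
n . n . n . n

[Expr [Term [Factor [Prim n]]] . [Expr [Term [Factor [Prim n]]] . [Expr [Term [Factor [Prim n]]] . [Expr [Term [Factor [Prim n]]]]]]]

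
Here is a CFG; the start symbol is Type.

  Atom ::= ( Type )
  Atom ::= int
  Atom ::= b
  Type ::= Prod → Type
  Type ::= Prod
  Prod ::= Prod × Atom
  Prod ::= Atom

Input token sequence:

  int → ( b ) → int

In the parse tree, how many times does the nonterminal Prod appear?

[Type [Prod [Atom int]] → [Type [Prod [Atom ( [Type [Prod [Atom b]]] )]] → [Type [Prod [Atom int]]]]]

4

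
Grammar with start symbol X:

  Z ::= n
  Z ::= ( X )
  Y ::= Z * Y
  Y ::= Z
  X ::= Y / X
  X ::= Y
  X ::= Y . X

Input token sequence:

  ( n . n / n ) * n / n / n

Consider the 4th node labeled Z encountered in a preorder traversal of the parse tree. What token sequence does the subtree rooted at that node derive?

[X [Y [Z ( [X [Y [Z n]] . [X [Y [Z n]] / [X [Y [Z n]]]]] )] * [Y [Z n]]] / [X [Y [Z n]] / [X [Y [Z n]]]]]

n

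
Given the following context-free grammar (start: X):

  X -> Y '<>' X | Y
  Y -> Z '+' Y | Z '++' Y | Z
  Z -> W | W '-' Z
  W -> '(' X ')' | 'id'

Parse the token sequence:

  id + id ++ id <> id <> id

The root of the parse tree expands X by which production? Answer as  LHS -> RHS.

X -> Y '<>' X

[X [Y [Z [W id]] + [Y [Z [W id]] ++ [Y [Z [W id]]]]] <> [X [Y [Z [W id]]] <> [X [Y [Z [W id]]]]]]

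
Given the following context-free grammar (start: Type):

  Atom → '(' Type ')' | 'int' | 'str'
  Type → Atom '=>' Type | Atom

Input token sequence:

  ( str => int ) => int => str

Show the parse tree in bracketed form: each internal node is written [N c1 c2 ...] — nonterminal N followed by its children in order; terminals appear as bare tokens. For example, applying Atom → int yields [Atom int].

Type
Atom => Type
( Type ) => Type
( Atom => Type ) => Type
( str => Type ) => Type
( str => Atom ) => Type
( str => int ) => Type
( str => int ) => Atom => Type
( str => int ) => int => Type
( str => int ) => int => Atom
( str => int ) => int => str

[Type [Atom ( [Type [Atom str] => [Type [Atom int]]] )] => [Type [Atom int] => [Type [Atom str]]]]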